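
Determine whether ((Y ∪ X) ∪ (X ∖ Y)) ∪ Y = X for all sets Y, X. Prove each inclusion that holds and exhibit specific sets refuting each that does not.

(⊆) fails; (⊇) holds.

Reverse inclusion. Let x ∈ X. Then either x ∈ X and x ∉ Y; or x ∈ Y ∩ X. In each case x ∈ ((Y ∪ X) ∪ (X ∖ Y)) ∪ Y, so X ⊆ ((Y ∪ X) ∪ (X ∖ Y)) ∪ Y.

Forward inclusion. This inclusion fails. Take Y = {1}, X = ∅; then 1 ∈ ((Y ∪ X) ∪ (X ∖ Y)) ∪ Y but 1 ∉ X.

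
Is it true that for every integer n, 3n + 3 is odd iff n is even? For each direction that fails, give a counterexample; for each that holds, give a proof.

[⇒] Suppose 3n + 3 is odd. Since 3 is odd, 3n and n have the same parity, so 3n + 3 ≡ n + 3 (mod 2). As 3 is odd, 3n + 3 is odd exactly when n is even. Thus n is even.

[⇐] Conversely, suppose n is even; write n = 2j. Then 3n + 3 = 3·(2j) + 3 = 2·3j + 3, which is odd.

Both implications hold.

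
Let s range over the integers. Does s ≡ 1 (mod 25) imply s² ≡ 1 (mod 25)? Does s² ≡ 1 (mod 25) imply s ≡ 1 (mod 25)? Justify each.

Only the forward implication holds.

(→) Suppose s ≡ 1 (mod 25). Write s = 25j + 1. Then (25j + 1)² = 625j² + 50j + 1 = 25(25j² + 2j) + 1, so s² ≡ 1 (mod 25).

(←) This fails: take s = 24. Then 24² = 576 ≡ 1 (mod 25), yet 24 ≡ 24 (mod 25), not 1.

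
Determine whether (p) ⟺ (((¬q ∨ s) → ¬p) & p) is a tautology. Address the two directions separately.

(⇒) fails; (⇐) holds.

(⟹) This fails. Under p = T, s = F, q = F, the left side is true but the right side is false.

(⟸) Assume the antecedent. If p is true, p reduces to true regardless of the other variables. If p is false, the antecedent cannot hold. Either way p holds.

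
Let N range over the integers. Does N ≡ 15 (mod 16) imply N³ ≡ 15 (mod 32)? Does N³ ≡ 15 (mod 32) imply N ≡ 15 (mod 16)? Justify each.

Not equivalent: only (⇐) holds.

(←) The residues r modulo 32 with r³ ≡ 15 (mod 32) are exactly {15}, and each is ≡ 15 (mod 16).

(→) This fails: take N = 31. Then 31 ≡ 15 (mod 16), but 31³ = 29791 ≡ 31 (mod 32), not 15.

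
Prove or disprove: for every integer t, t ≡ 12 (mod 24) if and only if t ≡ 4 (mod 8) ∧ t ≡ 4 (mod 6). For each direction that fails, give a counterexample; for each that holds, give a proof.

(→) This fails: t = 12 gives 12 ≡ 12 (mod 24) but 12 ≡ 0 (mod 6), so the conjunction on the right does not hold.

(←) This fails: t = 4 satisfies both congruences on the right (4 ≡ 4 mod 8 and 4 ≡ 4 mod 6) yet 4 ≡ 4 (mod 24), not 12.

Neither implication holds.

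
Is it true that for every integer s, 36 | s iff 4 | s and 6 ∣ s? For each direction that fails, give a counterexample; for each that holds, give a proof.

Only the forward direction holds.

(→) If 36 ∣ s, write s = 36q. Since 36 = 9·4, s = 4·(9q), so 4 ∣ s; and since 36 = 6·6, s = 6·(6q), so 6 ∣ s.

(←) This fails: take s = 12. Both 4 ∣ 12 and 6 ∣ 12, yet 12 is not a multiple of 36 (since 12 = 0·36 + 12), so 36 ∤ 12.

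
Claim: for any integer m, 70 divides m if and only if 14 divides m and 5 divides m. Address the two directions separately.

(→) If 70 ∣ m, write m = 70q. Since 70 = 5·14, m = 14·(5q), so 14 ∣ m; and since 70 = 14·5, m = 5·(14q), so 5 ∣ m.

(←) Suppose 14 ∣ m and 5 ∣ m. Any common multiple of 14 and 5 is a multiple of their lcm; here gcd(14, 5) = 1, so lcm(14, 5) = 14·5 = 70, so 70 ∣ m.

The biconditional holds.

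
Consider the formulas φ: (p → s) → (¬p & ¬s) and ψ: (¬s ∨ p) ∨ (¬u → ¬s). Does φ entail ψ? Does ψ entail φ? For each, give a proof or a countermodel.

(⇒) holds; (⇐) fails.

[⇒] Assume the antecedent. If s is true, the antecedent cannot hold. If s is false, (¬s ∨ p) ∨ (¬u → ¬s) reduces to true regardless of the other variables. Either way (¬s ∨ p) ∨ (¬u → ¬s) holds.

[⇐] This fails. Under s = T, u = T, p = F, the left side is false but the right side is true.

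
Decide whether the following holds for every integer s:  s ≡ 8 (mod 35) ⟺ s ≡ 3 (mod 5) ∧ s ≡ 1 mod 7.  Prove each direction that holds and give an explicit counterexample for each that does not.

Equivalent; both directions hold.

[⇒] Suppose s ≡ 8 (mod 35); write s = 35j + 8. Since 5 ∣ 35, reducing mod 5 gives s ≡ 8 ≡ 3 (mod 5); since 7 ∣ 35, reducing mod 7 gives s ≡ 8 ≡ 1 (mod 7).

[⇐] Conversely, if s ≡ 3 (mod 5) and s ≡ 1 (mod 7), then by the Chinese remainder theorem s ≡ 8 (mod 35). This is exactly s ≡ 8 (mod 35).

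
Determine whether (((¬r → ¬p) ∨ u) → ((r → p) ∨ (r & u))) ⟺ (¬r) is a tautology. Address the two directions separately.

Forward direction. This fails. Under r = T, u = T, p = F, the left side is true but the right side is false.

Converse. Assume the antecedent. If r is true, the antecedent cannot hold. If r is false, the consequent reduces to true regardless of the other variables. Either way the consequent holds.

Only the converse holds.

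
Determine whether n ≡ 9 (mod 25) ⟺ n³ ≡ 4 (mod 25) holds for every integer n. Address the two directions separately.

Converse. Suppose n³ ≡ 4 (mod 25). The only residue r in {0, …, 24} with r³ ≡ 4 (mod 25) is r = 9, so n ≡ 9 (mod 25).

Forward direction. Suppose n ≡ 9 (mod 25). Write n = 25j + 9. Then (25j + 9)³ = 15625j³ + 16875j² + 6075j + 729 = 25(625j³ + 675j² + 243j + 29) + 4, so n³ ≡ 4 (mod 25).

Equivalent; both directions hold.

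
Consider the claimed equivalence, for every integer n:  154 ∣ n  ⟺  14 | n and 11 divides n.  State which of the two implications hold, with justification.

Converse. Suppose 14 ∣ n and 11 ∣ n. Any common multiple of 14 and 11 is a multiple of their lcm; here gcd(14, 11) = 1, so lcm(14, 11) = 14·11 = 154, so 154 ∣ n.

Forward direction. If 154 ∣ n, write n = 154q. Since 154 = 11·14, n = 14·(11q), so 14 ∣ n; and since 154 = 14·11, n = 11·(14q), so 11 ∣ n.

Both implications hold.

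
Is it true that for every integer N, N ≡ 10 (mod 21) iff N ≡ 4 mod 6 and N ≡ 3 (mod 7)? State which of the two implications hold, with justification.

(→) This fails: N = 31 gives 31 ≡ 10 (mod 21) but 31 ≡ 1 (mod 6), so the conjunction on the right does not hold.

(←) Conversely, if N ≡ 4 (mod 6) and N ≡ 3 (mod 7), then by the Chinese remainder theorem N ≡ 10 (mod 42). Since 10 ≡ 10 (mod 21) and 21 ∣ 42, we get N ≡ 10 (mod 21).

The forward direction fails; the converse holds.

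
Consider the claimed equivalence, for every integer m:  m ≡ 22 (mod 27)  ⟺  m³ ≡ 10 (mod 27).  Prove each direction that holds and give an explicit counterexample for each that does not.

Converse. This fails: take m = 4. Then 4³ = 64 ≡ 10 (mod 27), yet 4 ≡ 4 (mod 27), not 22.

Forward direction. Suppose m ≡ 22 (mod 27). Write m = 27j + 22. Then (27j + 22)³ = 19683j³ + 48114j² + 39204j + 10648 = 27(729j³ + 1782j² + 1452j + 394) + 10, so m³ ≡ 10 (mod 27).

(⇒) holds; (⇐) fails.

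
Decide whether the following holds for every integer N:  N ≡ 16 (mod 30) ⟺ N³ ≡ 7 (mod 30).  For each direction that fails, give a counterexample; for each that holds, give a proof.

(⇒) This fails: take N = 16. Then 16 ≡ 16 (mod 30), but 16³ = 4096 ≡ 16 (mod 30), not 7.

(⇐) This fails: take N = 13. Then 13³ = 2197 ≡ 7 (mod 30), yet 13 ≡ 13 (mod 30), not 16.

Both directions fail.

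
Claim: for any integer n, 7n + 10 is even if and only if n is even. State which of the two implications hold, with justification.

(→) Suppose 7n + 10 is even. Since 7 is odd, 7n and n have the same parity, so 7n + 10 ≡ n + 10 (mod 2). As 10 is even, 7n + 10 is even exactly when n is even. Thus n is even.

(←) Conversely, suppose n is even; write n = 2j. Then 7n + 10 = 7·(2j) + 10 = 2·7j + 10, which is even.

Both directions hold.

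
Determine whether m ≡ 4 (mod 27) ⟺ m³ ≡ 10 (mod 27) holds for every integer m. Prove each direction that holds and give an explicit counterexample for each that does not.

Forward direction. Suppose m ≡ 4 (mod 27). Write m = 27j + 4. Then (27j + 4)³ = 19683j³ + 8748j² + 1296j + 64 = 27(729j³ + 324j² + 48j + 2) + 10, so m³ ≡ 10 (mod 27).

Converse. This fails: take m = 13. Then 13³ = 2197 ≡ 10 (mod 27), yet 13 ≡ 13 (mod 27), not 4.

Only the forward direction holds.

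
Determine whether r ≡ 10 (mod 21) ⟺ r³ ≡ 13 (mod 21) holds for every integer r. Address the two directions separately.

Forward direction. Suppose r ≡ 10 (mod 21). Write r = 21j + 10. Then (21j + 10)³ = 9261j³ + 13230j² + 6300j + 1000 = 21(441j³ + 630j² + 300j + 47) + 13, so r³ ≡ 13 (mod 21).

Converse. This fails: take r = 13. Then 13³ = 2197 ≡ 13 (mod 21), yet 13 ≡ 13 (mod 21), not 10.

(⇒) holds; (⇐) fails.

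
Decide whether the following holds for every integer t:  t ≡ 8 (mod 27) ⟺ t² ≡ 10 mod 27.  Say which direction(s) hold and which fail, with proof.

(⇒) Suppose t ≡ 8 (mod 27). Write t = 27j + 8. Then (27j + 8)² = 729j² + 432j + 64 = 27(27j² + 16j + 2) + 10, so t² ≡ 10 (mod 27).

(⇐) This fails: take t = 19. Then 19² = 361 ≡ 10 (mod 27), yet 19 ≡ 19 (mod 27), not 8.

The forward direction holds; the converse fails.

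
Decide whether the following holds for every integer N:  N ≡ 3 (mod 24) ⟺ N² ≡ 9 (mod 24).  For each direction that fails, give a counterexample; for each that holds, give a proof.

The forward direction holds; the converse fails.

(⇒) Suppose N ≡ 3 (mod 24). Write N = 24j + 3. Then (24j + 3)² = 576j² + 144j + 9 = 24(24j² + 6j) + 9, so N² ≡ 9 (mod 24).

(⇐) This fails: take N = 9. Then 9² = 81 ≡ 9 (mod 24), yet 9 ≡ 9 (mod 24), not 3.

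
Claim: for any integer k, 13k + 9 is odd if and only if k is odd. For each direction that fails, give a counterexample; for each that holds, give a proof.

Neither implication holds.

(→) This fails: k = 0 gives 13k + 9 = 9, which is odd, but 0 is even, not odd.

(←) This also fails: k = 5 is odd, but 13k + 9 = 74 is even, not odd.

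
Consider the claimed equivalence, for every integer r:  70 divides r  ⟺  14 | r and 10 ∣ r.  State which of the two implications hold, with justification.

Both directions hold.

(⟹) If 70 ∣ r, write r = 70q. Since 70 = 5·14, r = 14·(5q), so 14 ∣ r; and since 70 = 7·10, r = 10·(7q), so 10 ∣ r.

(⟸) Suppose 14 ∣ r and 10 ∣ r. Any common multiple of 14 and 10 is a multiple of their lcm; here lcm(14, 10) = 14·10/gcd(14, 10) = 140/2 = 70, so 70 ∣ r.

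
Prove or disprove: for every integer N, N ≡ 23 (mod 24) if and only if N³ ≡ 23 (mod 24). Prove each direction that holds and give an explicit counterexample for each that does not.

(⟹) Suppose N ≡ 23 (mod 24). Write N = 24j + 23. Then (24j + 23)³ = 13824j³ + 39744j² + 38088j + 12167 = 24(576j³ + 1656j² + 1587j + 506) + 23, so N³ ≡ 23 (mod 24).

(⟸) Conversely, suppose N³ ≡ 23 (mod 24). The only residue r in {0, …, 23} with r³ ≡ 23 (mod 24) is r = 23, so N ≡ 23 (mod 24).

Both directions hold; the statement is true.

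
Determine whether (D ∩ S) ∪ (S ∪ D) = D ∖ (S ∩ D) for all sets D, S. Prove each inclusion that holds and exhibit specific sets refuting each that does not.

The sets are not equal: only the reverse inclusion holds.

Forward inclusion. This inclusion fails. Take D = ∅, S = {1}; then 1 ∈ (D ∩ S) ∪ (S ∪ D) but 1 ∉ D ∖ (S ∩ D).

Reverse inclusion. Let x ∈ D ∖ (S ∩ D). Then x ∈ D and x ∉ S, from which x ∈ (D ∩ S) ∪ (S ∪ D).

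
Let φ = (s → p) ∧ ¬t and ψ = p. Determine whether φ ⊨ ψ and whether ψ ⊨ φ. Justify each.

(→) This fails. Under s = F, t = F, p = F, the left side is true but the right side is false.

(←) This fails. Under s = F, t = T, p = T, the left side is false but the right side is true.

Both directions fail.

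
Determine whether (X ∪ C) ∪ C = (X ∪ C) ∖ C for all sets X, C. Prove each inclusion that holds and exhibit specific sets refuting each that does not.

(⊆) This inclusion fails. Take X = ∅, C = {1}; then 1 ∈ (X ∪ C) ∪ C but 1 ∉ (X ∪ C) ∖ C.

(⊇) Let x ∈ (X ∪ C) ∖ C. Then x ∈ X and x ∉ C, from which x ∈ (X ∪ C) ∪ C.

(⊆) fails; (⊇) holds.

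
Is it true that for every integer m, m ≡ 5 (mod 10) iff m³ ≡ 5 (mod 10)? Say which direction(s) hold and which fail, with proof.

Both implications hold.

(⇒) Suppose m ≡ 5 (mod 10). Write m = 10j + 5. Then (10j + 5)³ = 1000j³ + 1500j² + 750j + 125 = 10(100j³ + 150j² + 75j + 12) + 5, so m³ ≡ 5 (mod 10).

(⇐) For the converse, argue contrapositively. If m ≢ 5 (mod 10), then m is congruent to one of 0, 1, 2, 3, 4, 6, 7, 8, 9 modulo 10, and these give m³ ≡ 0, 1, 8, 7, 4, 6, 3, 2, 9 respectively — never 5.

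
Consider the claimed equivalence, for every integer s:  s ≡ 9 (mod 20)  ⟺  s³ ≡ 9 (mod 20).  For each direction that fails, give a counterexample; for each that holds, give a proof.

(→) Suppose s ≡ 9 (mod 20). Write s = 20j + 9. Then (20j + 9)³ = 8000j³ + 10800j² + 4860j + 729 = 20(400j³ + 540j² + 243j + 36) + 9, so s³ ≡ 9 (mod 20).

(←) Conversely, suppose s³ ≡ 9 (mod 20). The only residue r in {0, …, 19} with r³ ≡ 9 (mod 20) is r = 9, so s ≡ 9 (mod 20).

The biconditional holds.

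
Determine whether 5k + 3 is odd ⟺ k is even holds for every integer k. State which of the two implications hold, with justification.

[⇒] Suppose 5k + 3 is odd. Since 5 is odd, 5k and k have the same parity, so 5k + 3 ≡ k + 3 (mod 2). As 3 is odd, 5k + 3 is odd exactly when k is even. Thus k is even.

[⇐] Conversely, suppose k is even; write k = 2j. Then 5k + 3 = 5·(2j) + 3 = 2·5j + 3, which is odd.

The biconditional holds.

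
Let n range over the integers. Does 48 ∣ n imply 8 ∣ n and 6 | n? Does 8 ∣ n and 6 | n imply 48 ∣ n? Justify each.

(⇒) holds; (⇐) fails.

(⟹) If 48 ∣ n, write n = 48q. Since 48 = 6·8, n = 8·(6q), so 8 ∣ n; and since 48 = 8·6, n = 6·(8q), so 6 ∣ n.

(⟸) This fails: take n = 24. Both 8 ∣ 24 and 6 ∣ 24, yet 24 is not a multiple of 48 (since 24 = 0·48 + 24), so 48 ∤ 24.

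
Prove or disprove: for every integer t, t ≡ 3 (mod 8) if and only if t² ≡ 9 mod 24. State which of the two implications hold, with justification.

(⇒) fails and (⇐) fails.

(→) This fails: take t = 11. Then 11 ≡ 3 (mod 8), but 11² = 121 ≡ 1 (mod 24), not 9.

(←) This fails: take t = 9. Then 9² = 81 ≡ 9 (mod 24), yet 9 ≡ 1 (mod 8), not 3.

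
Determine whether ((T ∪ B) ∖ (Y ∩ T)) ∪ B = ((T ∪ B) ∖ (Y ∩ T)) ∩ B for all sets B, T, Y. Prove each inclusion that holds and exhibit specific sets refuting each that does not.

(⊇) Let x ∈ ((T ∪ B) ∖ (Y ∩ T)) ∩ B. Then either x ∈ B and x ∉ T, Y; or x ∈ B ∩ T and x ∉ Y; or x ∈ B ∩ Y and x ∉ T. In each case x ∈ ((T ∪ B) ∖ (Y ∩ T)) ∪ B, so ((T ∪ B) ∖ (Y ∩ T)) ∩ B ⊆ ((T ∪ B) ∖ (Y ∩ T)) ∪ B.

(⊆) This inclusion fails. Take B = ∅, T = {1}, Y = ∅; then 1 ∈ ((T ∪ B) ∖ (Y ∩ T)) ∪ B but 1 ∉ ((T ∪ B) ∖ (Y ∩ T)) ∩ B.

The sets are not equal: only the reverse inclusion holds.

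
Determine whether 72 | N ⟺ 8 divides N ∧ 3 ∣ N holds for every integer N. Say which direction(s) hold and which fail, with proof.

Only the forward direction holds.

(→) If 72 ∣ N, write N = 72q. Since 72 = 9·8, N = 8·(9q), so 8 ∣ N; and since 72 = 24·3, N = 3·(24q), so 3 ∣ N.

(←) This fails: take N = 24. Both 8 ∣ 24 and 3 ∣ 24, yet 24 is not a multiple of 72 (since 24 = 0·72 + 24), so 72 ∤ 24.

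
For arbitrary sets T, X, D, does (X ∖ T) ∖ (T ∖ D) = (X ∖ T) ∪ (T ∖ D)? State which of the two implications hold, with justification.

The sets are not equal: only the forward inclusion holds.

Forward inclusion. Let x ∈ (X ∖ T) ∖ (T ∖ D). Then either x ∈ X and x ∉ T, D; or x ∈ X ∩ D and x ∉ T. In each case x ∈ (X ∖ T) ∪ (T ∖ D), so (X ∖ T) ∖ (T ∖ D) ⊆ (X ∖ T) ∪ (T ∖ D).

Reverse inclusion. This inclusion fails. Take T = {1}, X = ∅, D = ∅; then 1 ∈ (X ∖ T) ∪ (T ∖ D) but 1 ∉ (X ∖ T) ∖ (T ∖ D).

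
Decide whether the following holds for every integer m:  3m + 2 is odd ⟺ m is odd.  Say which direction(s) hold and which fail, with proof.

[⇐] Suppose m is odd; write m = 2j + 1. Then 3m + 2 = 3·(2j + 1) + 2 = 2·3j + 5, which is odd.

[⇒] Suppose 3m + 2 is odd. Since 3 is odd, 3m and m have the same parity, so 3m + 2 ≡ m + 2 (mod 2). As 2 is even, 3m + 2 is odd exactly when m is odd. Thus m is odd.

Equivalent; both directions hold.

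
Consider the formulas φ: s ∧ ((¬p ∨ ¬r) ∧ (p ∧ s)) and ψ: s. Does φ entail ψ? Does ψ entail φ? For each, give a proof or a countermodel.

Only the forward direction holds.

[⇒] Assume the antecedent. If s is true, s reduces to true regardless of the other variables. If s is false, the antecedent cannot hold. Either way s holds.

[⇐] This fails. Under s = T, r = F, p = F, the left side is false but the right side is true.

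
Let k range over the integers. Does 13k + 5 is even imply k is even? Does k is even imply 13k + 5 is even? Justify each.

Forward direction. This fails: k = 5 gives 13k + 5 = 70, which is even, but 5 is odd, not even.

Converse. This also fails: k = 6 is even, but 13k + 5 = 83 is odd, not even.

Neither implication holds.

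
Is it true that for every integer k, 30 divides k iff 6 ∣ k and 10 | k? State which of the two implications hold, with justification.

Equivalent; both directions hold.

(⟹) If 30 ∣ k, write k = 30q. Since 30 = 5·6, k = 6·(5q), so 6 ∣ k; and since 30 = 3·10, k = 10·(3q), so 10 ∣ k.

(⟸) Suppose 6 ∣ k and 10 ∣ k. Any common multiple of 6 and 10 is a multiple of their lcm; here lcm(6, 10) = 6·10/gcd(6, 10) = 60/2 = 30, so 30 ∣ k.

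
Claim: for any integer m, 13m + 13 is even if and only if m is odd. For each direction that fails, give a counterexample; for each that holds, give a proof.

(→) Suppose 13m + 13 is even. Since 13 is odd, 13m and m have the same parity, so 13m + 13 ≡ m + 13 (mod 2). As 13 is odd, 13m + 13 is even exactly when m is odd. Thus m is odd.

(←) Conversely, suppose m is odd; write m = 2j + 1. Then 13m + 13 = 13·(2j + 1) + 13 = 2·13j + 26, which is even.

Both implications hold.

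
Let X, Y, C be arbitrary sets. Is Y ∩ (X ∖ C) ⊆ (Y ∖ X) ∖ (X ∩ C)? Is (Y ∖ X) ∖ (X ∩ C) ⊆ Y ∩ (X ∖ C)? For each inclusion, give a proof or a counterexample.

(⊆) This inclusion fails. Take X = {1}, Y = {1}, C = ∅; then 1 ∈ Y ∩ (X ∖ C) but 1 ∉ (Y ∖ X) ∖ (X ∩ C).

(⊇) This inclusion fails. Take X = ∅, Y = {1}, C = ∅; then 1 ∈ (Y ∖ X) ∖ (X ∩ C) but 1 ∉ Y ∩ (X ∖ C).

Both inclusions fail.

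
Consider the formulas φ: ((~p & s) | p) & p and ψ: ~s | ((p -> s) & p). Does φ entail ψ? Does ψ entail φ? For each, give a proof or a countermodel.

(←) This fails. Under p = F, s = F, the left side is false but the right side is true.

(→) Assume the antecedent. If p is true, ~s | ((p -> s) & p) reduces to true regardless of the other variables. If p is false, the antecedent cannot hold. Either way ~s | ((p -> s) & p) holds.

Only the forward implication holds.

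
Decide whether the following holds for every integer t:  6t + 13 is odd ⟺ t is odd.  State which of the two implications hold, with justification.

Not equivalent: only (⇐) holds.

(⟹) This fails: take t = 0. Then 6t + 13 = 13, which is odd, yet t = 0 is even, not odd.

(⟸) Suppose t is odd. Since 6 is even, 6t is even for every t, so 6t + 13 has the same parity as 13, which is odd. Hence 6t + 13 is odd.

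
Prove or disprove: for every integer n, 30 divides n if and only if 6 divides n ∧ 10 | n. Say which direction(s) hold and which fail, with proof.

The biconditional holds.

Forward direction. If 30 ∣ n, write n = 30q. Since 30 = 5·6, n = 6·(5q), so 6 ∣ n; and since 30 = 3·10, n = 10·(3q), so 10 ∣ n.

Converse. Suppose 6 ∣ n and 10 ∣ n. Any common multiple of 6 and 10 is a multiple of their lcm; here lcm(6, 10) = 6·10/gcd(6, 10) = 60/2 = 30, so 30 ∣ n.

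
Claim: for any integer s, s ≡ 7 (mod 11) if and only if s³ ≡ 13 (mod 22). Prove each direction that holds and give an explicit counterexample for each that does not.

The forward direction fails; the converse holds.

[⇐] The residues r modulo 22 with r³ ≡ 13 (mod 22) are exactly {7}, and each is ≡ 7 (mod 11).

[⇒] This fails: take s = 18. Then 18 ≡ 7 (mod 11), but 18³ = 5832 ≡ 2 (mod 22), not 13.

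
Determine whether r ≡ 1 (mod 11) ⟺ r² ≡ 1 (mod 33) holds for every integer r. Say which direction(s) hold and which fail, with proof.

Neither implication holds.

(⇒) This fails: take r = 12. Then 12 ≡ 1 (mod 11), but 12² = 144 ≡ 12 (mod 33), not 1.

(⇐) This fails: take r = 10. Then 10² = 100 ≡ 1 (mod 33), yet 10 ≡ 10 (mod 11), not 1.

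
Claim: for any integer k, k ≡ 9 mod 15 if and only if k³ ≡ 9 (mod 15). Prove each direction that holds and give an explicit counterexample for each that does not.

[⇐] Suppose k³ ≡ 9 (mod 15). The only residue r in {0, …, 14} with r³ ≡ 9 (mod 15) is r = 9, so k ≡ 9 (mod 15).

[⇒] Suppose k ≡ 9 mod 15. Write k = 15j + 9. Then (15j + 9)³ = 3375j³ + 6075j² + 3645j + 729 = 15(225j³ + 405j² + 243j + 48) + 9, so k³ ≡ 9 (mod 15).

The biconditional holds.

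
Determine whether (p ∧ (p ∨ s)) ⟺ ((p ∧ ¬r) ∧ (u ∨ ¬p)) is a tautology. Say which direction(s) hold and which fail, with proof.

(←) Assume the antecedent. If p is true, p ∧ (p ∨ s) reduces to true regardless of the other variables. If p is false, the antecedent cannot hold. Either way p ∧ (p ∨ s) holds.

(→) This fails. Under p = T, u = F, s = F, r = F, the left side is true but the right side is false.

Only the reverse direction holds.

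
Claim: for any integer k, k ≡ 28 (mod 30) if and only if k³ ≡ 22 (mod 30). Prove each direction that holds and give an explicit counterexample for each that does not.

Equivalent; both directions hold.

[⇒] Suppose k ≡ 28 (mod 30). Write k = 30j + 28. Then (30j + 28)³ = 27000j³ + 75600j² + 70560j + 21952 = 30(900j³ + 2520j² + 2352j + 731) + 22, so k³ ≡ 22 (mod 30).

[⇐] Conversely, suppose k³ ≡ 22 (mod 30). The only residue r in {0, …, 29} with r³ ≡ 22 (mod 30) is r = 28, so k ≡ 28 (mod 30).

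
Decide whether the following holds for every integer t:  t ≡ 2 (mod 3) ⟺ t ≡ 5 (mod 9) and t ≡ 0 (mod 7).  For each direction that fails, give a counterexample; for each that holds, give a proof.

(→) This fails: t = 2 gives 2 ≡ 2 (mod 3) but 2 ≡ 2 (mod 9), so the conjunction on the right does not hold.

(←) Conversely, if t ≡ 5 (mod 9) and t ≡ 0 (mod 7), then by the Chinese remainder theorem t ≡ 14 (mod 63). Since 14 ≡ 2 (mod 3) and 3 ∣ 63, we get t ≡ 2 (mod 3).

Only the converse holds.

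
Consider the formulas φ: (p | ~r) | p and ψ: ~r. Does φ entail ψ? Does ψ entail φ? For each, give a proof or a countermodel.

Not equivalent: only (⇐) holds.

Forward direction. This fails. Under p = T, r = T, the left side is true but the right side is false.

Converse. Assume the antecedent. If p is true, (p | ~r) | p reduces to true regardless of the other variables. If p is false, the antecedent forces (p = F, r = F), and (p | ~r) | p holds there. Either way (p | ~r) | p holds.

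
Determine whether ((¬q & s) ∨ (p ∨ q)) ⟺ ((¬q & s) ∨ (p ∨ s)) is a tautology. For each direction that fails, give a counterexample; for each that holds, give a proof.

The forward direction fails; the converse holds.

(⇒) This fails. Under p = F, s = F, q = T, the left side is true but the right side is false.

(⇐) Assume the antecedent. If p is true, (¬q & s) ∨ (p ∨ q) reduces to true regardless of the other variables. If p is false, the antecedent forces (p = F, s = T, q = F) or (p = F, s = T, q = T), and (¬q & s) ∨ (p ∨ q) holds there. Either way (¬q & s) ∨ (p ∨ q) holds.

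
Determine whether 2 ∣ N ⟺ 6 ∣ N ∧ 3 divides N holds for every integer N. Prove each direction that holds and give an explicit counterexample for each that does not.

Not equivalent: only (⇐) holds.

(⇒) This fails: take N = 2. Certainly 2 ∣ 2, but 6 ∤ 2.

(⇐) Suppose 6 ∣ N and 3 ∣ N. Any common multiple of 6 and 3 is a multiple of their lcm; here lcm(6, 3) = 6·3/gcd(6, 3) = 18/3 = 6, so 6 ∣ N. Since 2 ∣ 6, it follows that 2 ∣ N.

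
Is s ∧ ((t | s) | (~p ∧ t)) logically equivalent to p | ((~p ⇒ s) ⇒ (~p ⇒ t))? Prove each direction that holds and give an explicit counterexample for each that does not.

(⇒) fails and (⇐) fails.

[⇒] This fails. Under p = F, t = F, s = T, the left side is true but the right side is false.

[⇐] This fails. Under p = F, t = F, s = F, the left side is false but the right side is true.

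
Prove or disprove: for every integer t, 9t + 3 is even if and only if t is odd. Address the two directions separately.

(→) Suppose 9t + 3 is even. Since 9 is odd, 9t and t have the same parity, so 9t + 3 ≡ t + 3 (mod 2). As 3 is odd, 9t + 3 is even exactly when t is odd. Thus t is odd.

(←) Conversely, suppose t is odd; write t = 2j + 1. Then 9t + 3 = 9·(2j + 1) + 3 = 2·9j + 12, which is even.

The biconditional holds.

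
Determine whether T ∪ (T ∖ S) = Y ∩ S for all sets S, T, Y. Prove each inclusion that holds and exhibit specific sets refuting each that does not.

Neither inclusion holds.

(⟹) This inclusion fails. Take S = ∅, T = {1}, Y = ∅; then 1 ∈ T ∪ (T ∖ S) but 1 ∉ Y ∩ S.

(⟸) This inclusion fails. Take S = {1}, T = ∅, Y = {1}; then 1 ∈ Y ∩ S but 1 ∉ T ∪ (T ∖ S).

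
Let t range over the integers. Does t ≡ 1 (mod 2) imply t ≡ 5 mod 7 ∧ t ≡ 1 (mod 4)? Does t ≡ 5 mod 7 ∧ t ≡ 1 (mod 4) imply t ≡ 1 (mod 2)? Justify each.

(⟹) This fails: t = 1 gives 1 ≡ 1 (mod 2) but 1 ≡ 1 (mod 7), so the conjunction on the right does not hold.

(⟸) Conversely, if t ≡ 5 (mod 7) and t ≡ 1 (mod 4), then by the Chinese remainder theorem t ≡ 5 (mod 28). Since 5 ≡ 1 (mod 2) and 2 ∣ 28, we get t ≡ 1 (mod 2).

Only the reverse direction holds.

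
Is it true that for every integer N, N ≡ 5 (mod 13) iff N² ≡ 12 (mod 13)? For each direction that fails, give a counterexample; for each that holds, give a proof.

(⇒) holds; (⇐) fails.

(⇐) This fails: take N = 8. Then 8² = 64 ≡ 12 (mod 13), yet 8 ≡ 8 (mod 13), not 5.

(⇒) Suppose N ≡ 5 (mod 13). Write N = 13j + 5. Then (13j + 5)² = 169j² + 130j + 25 = 13(13j² + 10j + 1) + 12, so N² ≡ 12 (mod 13).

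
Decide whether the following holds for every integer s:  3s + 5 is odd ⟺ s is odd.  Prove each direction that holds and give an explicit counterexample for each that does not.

[⇒] This fails: s = 2 gives 3s + 5 = 11, which is odd, but 2 is even, not odd.

[⇐] This also fails: s = 7 is odd, but 3s + 5 = 26 is even, not odd.

Neither implication holds.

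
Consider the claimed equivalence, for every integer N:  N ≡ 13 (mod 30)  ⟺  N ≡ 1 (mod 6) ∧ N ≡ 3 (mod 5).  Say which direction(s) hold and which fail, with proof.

Both implications hold.

(⇒) Suppose N ≡ 13 (mod 30); write N = 30j + 13. Since 6 ∣ 30, reducing mod 6 gives N ≡ 13 ≡ 1 (mod 6); since 5 ∣ 30, reducing mod 5 gives N ≡ 13 ≡ 3 (mod 5).

(⇐) Conversely, if N ≡ 1 (mod 6) and N ≡ 3 (mod 5), then by the Chinese remainder theorem N ≡ 13 (mod 30). This is exactly N ≡ 13 (mod 30).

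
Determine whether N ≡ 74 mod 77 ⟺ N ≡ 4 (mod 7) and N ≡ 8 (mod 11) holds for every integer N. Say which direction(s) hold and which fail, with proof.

Equivalent; both directions hold.

(⟹) Suppose N ≡ 74 (mod 77); write N = 77j + 74. Since 7 ∣ 77, reducing mod 7 gives N ≡ 74 ≡ 4 (mod 7); since 11 ∣ 77, reducing mod 11 gives N ≡ 74 ≡ 8 (mod 11).

(⟸) Conversely, if N ≡ 4 (mod 7) and N ≡ 8 (mod 11), then by the Chinese remainder theorem N ≡ 74 (mod 77). This is exactly N ≡ 74 (mod 77).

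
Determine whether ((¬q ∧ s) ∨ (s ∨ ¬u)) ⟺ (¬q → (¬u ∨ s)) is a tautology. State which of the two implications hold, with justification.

Not equivalent: only (⇒) holds.

(⟹) Assume the antecedent. If u is true, the antecedent forces (u = T, q = F, s = T) or (u = T, q = T, s = T), and ¬q → (¬u ∨ s) holds there. If u is false, ¬q → (¬u ∨ s) reduces to true regardless of the other variables. Either way ¬q → (¬u ∨ s) holds.

(⟸) This fails. Under u = T, q = T, s = F, the left side is false but the right side is true.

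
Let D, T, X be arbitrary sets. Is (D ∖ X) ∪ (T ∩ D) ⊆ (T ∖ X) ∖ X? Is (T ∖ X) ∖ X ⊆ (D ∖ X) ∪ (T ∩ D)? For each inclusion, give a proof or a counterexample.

Neither inclusion holds.

(⟹) This inclusion fails. Take D = {1}, T = ∅, X = ∅; then 1 ∈ (D ∖ X) ∪ (T ∩ D) but 1 ∉ (T ∖ X) ∖ X.

(⟸) This inclusion fails. Take D = ∅, T = {1}, X = ∅; then 1 ∈ (T ∖ X) ∖ X but 1 ∉ (D ∖ X) ∪ (T ∩ D).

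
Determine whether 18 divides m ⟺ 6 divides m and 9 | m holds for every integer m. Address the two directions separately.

Both directions hold.

Forward direction. If 18 ∣ m, write m = 18q. Since 18 = 3·6, m = 6·(3q), so 6 ∣ m; and since 18 = 2·9, m = 9·(2q), so 9 ∣ m.

Converse. Suppose 6 ∣ m and 9 ∣ m. Any common multiple of 6 and 9 is a multiple of their lcm; here lcm(6, 9) = 6·9/gcd(6, 9) = 54/3 = 18, so 18 ∣ m.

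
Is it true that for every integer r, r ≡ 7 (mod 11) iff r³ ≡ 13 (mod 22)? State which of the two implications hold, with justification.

(⇒) This fails: take r = 18. Then 18 ≡ 7 (mod 11), but 18³ = 5832 ≡ 2 (mod 22), not 13.

(⇐) Conversely, the residues r modulo 22 with r³ ≡ 13 (mod 22) are exactly {7}, and each is ≡ 7 (mod 11).

Not equivalent: only (⇐) holds.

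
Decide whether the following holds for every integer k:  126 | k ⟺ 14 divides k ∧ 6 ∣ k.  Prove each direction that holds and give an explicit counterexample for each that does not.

Only the forward direction holds.

(⟸) This fails: take k = 42. Both 14 ∣ 42 and 6 ∣ 42, yet 42 is not a multiple of 126 (since 42 = 0·126 + 42), so 126 ∤ 42.

(⟹) If 126 ∣ k, write k = 126q. Since 126 = 9·14, k = 14·(9q), so 14 ∣ k; and since 126 = 21·6, k = 6·(21q), so 6 ∣ k.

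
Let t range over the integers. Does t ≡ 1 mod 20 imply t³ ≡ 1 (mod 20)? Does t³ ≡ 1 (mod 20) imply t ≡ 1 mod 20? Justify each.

(→) Suppose t ≡ 1 mod 20. Write t = 20j + 1. Then (20j + 1)³ = 8000j³ + 1200j² + 60j + 1 = 20(400j³ + 60j² + 3j) + 1, so t³ ≡ 1 (mod 20).

(←) Conversely, suppose t³ ≡ 1 (mod 20). The only residue r in {0, …, 19} with r³ ≡ 1 (mod 20) is r = 1, so t ≡ 1 (mod 20).

Equivalent; both directions hold.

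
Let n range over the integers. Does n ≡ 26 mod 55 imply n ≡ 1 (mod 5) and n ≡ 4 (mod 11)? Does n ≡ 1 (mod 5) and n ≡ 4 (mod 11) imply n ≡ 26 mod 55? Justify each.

Both directions hold.

Forward direction. Suppose n ≡ 26 (mod 55); write n = 55j + 26. Since 5 ∣ 55, reducing mod 5 gives n ≡ 26 ≡ 1 (mod 5); since 11 ∣ 55, reducing mod 11 gives n ≡ 26 ≡ 4 (mod 11).

Converse. If n ≡ 1 (mod 5) and n ≡ 4 (mod 11), then by the Chinese remainder theorem n ≡ 26 (mod 55). This is exactly n ≡ 26 (mod 55).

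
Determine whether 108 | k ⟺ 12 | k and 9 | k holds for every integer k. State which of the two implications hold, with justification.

Only the forward implication holds.

(⟹) If 108 ∣ k, write k = 108q. Since 108 = 9·12, k = 12·(9q), so 12 ∣ k; and since 108 = 12·9, k = 9·(12q), so 9 ∣ k.

(⟸) This fails: take k = 36. Both 12 ∣ 36 and 9 ∣ 36, yet 36 is not a multiple of 108 (since 36 = 0·108 + 36), so 108 ∤ 36.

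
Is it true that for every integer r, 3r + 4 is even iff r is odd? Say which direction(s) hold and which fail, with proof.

(⇒) fails and (⇐) fails.

(⟹) This fails: r = 4 gives 3r + 4 = 16, which is even, but 4 is even, not odd.

(⟸) This also fails: r = 7 is odd, but 3r + 4 = 25 is odd, not even.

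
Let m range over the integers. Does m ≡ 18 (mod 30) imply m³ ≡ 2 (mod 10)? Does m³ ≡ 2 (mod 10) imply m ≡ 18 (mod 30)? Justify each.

The forward direction holds; the converse fails.

Forward direction. Suppose m ≡ 18 (mod 30). Then m³ ≡ 18³ = 5832 (mod 30), and since 10 ∣ 30, also m³ ≡ 2 (mod 10).

Converse. This fails: take m = 8. Then 8³ = 512 ≡ 2 (mod 10), yet 8 ≡ 8 (mod 30), not 18.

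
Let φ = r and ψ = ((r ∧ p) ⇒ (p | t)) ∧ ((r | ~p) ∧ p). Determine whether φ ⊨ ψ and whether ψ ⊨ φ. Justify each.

(⇒) fails; (⇐) holds.

Forward direction. This fails. Under p = F, r = T, t = F, the left side is true but the right side is false.

Converse. Assume the antecedent. If p is true, the antecedent forces (p = T, r = T, t = F) or (p = T, r = T, t = T), and r holds there. If p is false, the antecedent cannot hold. Either way r holds.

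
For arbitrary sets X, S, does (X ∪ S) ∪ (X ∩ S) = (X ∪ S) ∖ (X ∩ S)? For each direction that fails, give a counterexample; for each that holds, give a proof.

Reverse inclusion. Let x ∈ (X ∪ S) ∖ (X ∩ S). Then either x ∈ X and x ∉ S; or x ∈ S and x ∉ X. In each case x ∈ (X ∪ S) ∪ (X ∩ S), so (X ∪ S) ∖ (X ∩ S) ⊆ (X ∪ S) ∪ (X ∩ S).

Forward inclusion. This inclusion fails. Take X = {1}, S = {1}; then 1 ∈ (X ∪ S) ∪ (X ∩ S) but 1 ∉ (X ∪ S) ∖ (X ∩ S).

(⊆) fails; (⊇) holds.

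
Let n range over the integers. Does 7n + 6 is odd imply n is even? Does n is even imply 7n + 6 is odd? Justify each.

(⇒) fails and (⇐) fails.

(⇒) This fails: n = 1 gives 7n + 6 = 13, which is odd, but 1 is odd, not even.

(⇐) This also fails: n = 4 is even, but 7n + 6 = 34 is even, not odd.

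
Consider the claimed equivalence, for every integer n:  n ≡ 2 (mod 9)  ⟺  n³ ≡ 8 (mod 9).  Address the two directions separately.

Only the forward implication holds.

(⇒) Suppose n ≡ 2 (mod 9). Write n = 9j + 2. Then (9j + 2)³ = 729j³ + 486j² + 108j + 8 = 9(81j³ + 54j² + 12j) + 8, so n³ ≡ 8 (mod 9).

(⇐) This fails: take n = 5. Then 5³ = 125 ≡ 8 (mod 9), yet 5 ≡ 5 (mod 9), not 2.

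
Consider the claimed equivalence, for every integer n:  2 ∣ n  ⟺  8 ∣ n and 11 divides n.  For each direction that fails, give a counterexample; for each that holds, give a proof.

The forward direction fails; the converse holds.

(⟸) Suppose 8 ∣ n and 11 ∣ n. Any common multiple of 8 and 11 is a multiple of their lcm; here gcd(8, 11) = 1, so lcm(8, 11) = 8·11 = 88, so 88 ∣ n. Since 2 ∣ 88, it follows that 2 ∣ n.

(⟹) This fails: take n = 2. Certainly 2 ∣ 2, but 8 ∤ 2.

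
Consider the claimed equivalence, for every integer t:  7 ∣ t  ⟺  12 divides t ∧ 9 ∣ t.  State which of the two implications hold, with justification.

Neither direction holds.

[⇒] This fails: take t = 7. Certainly 7 ∣ 7, but 12 ∤ 7.

[⇐] This fails: take t = 36. Both 12 ∣ 36 and 9 ∣ 36, yet 36 is not a multiple of 7 (since 36 = 5·7 + 1), so 7 ∤ 36.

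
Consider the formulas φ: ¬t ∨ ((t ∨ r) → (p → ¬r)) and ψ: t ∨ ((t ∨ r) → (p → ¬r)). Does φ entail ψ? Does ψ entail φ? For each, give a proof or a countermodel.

Neither implication holds.

(→) This fails. Under p = T, t = F, r = T, the left side is true but the right side is false.

(←) This fails. Under p = T, t = T, r = T, the left side is false but the right side is true.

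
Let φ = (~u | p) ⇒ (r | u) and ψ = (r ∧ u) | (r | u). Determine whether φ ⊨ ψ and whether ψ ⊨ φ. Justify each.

(→) Assume the antecedent. If u is true, (r ∧ u) | (r | u) reduces to true regardless of the other variables. If u is false, the antecedent forces (p = F, u = F, r = T) or (p = T, u = F, r = T), and (r ∧ u) | (r | u) holds there. Either way (r ∧ u) | (r | u) holds.

(←) Assume the antecedent. If u is true, (~u | p) ⇒ (r | u) reduces to true regardless of the other variables. If u is false, the antecedent forces (p = F, u = F, r = T) or (p = T, u = F, r = T), and (~u | p) ⇒ (r | u) holds there. Either way (~u | p) ⇒ (r | u) holds.

Both implications hold.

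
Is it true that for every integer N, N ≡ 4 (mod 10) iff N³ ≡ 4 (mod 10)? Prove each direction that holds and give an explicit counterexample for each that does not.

Both implications hold.

[⇒] Suppose N ≡ 4 (mod 10). Write N = 10j + 4. Then (10j + 4)³ = 1000j³ + 1200j² + 480j + 64 = 10(100j³ + 120j² + 48j + 6) + 4, so N³ ≡ 4 (mod 10).

[⇐] Conversely, suppose N³ ≡ 4 (mod 10). The only residue r in {0, …, 9} with r³ ≡ 4 (mod 10) is r = 4, so N ≡ 4 (mod 10).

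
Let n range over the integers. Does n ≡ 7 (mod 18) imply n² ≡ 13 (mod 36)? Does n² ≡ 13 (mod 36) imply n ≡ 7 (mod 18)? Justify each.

Only the forward implication holds.

(⇒) Suppose n ≡ 7 (mod 18). Working modulo 36, n ∈ {7, 25}; for each such r, r² ≡ 13 (mod 36).

(⇐) This fails: take n = 11. Then 11² = 121 ≡ 13 (mod 36), yet 11 ≡ 11 (mod 18), not 7.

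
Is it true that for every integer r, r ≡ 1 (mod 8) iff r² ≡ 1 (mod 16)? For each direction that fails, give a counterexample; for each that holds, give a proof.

(←) This fails: take r = 7. Then 7² = 49 ≡ 1 (mod 16), yet 7 ≡ 7 (mod 8), not 1.

(→) Suppose r ≡ 1 (mod 8). Working modulo 16, r ∈ {1, 9}; for each such r, r² ≡ 1 (mod 16).

Only the forward implication holds.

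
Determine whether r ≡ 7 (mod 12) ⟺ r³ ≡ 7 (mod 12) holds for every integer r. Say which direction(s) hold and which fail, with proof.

Both directions hold; the statement is true.

(⟸) Suppose r³ ≡ 7 (mod 12). The only residue r in {0, …, 11} with r³ ≡ 7 (mod 12) is r = 7, so r ≡ 7 (mod 12).

(⟹) Suppose r ≡ 7 (mod 12). Write r = 12j + 7. Then (12j + 7)³ = 1728j³ + 3024j² + 1764j + 343 = 12(144j³ + 252j² + 147j + 28) + 7, so r³ ≡ 7 (mod 12).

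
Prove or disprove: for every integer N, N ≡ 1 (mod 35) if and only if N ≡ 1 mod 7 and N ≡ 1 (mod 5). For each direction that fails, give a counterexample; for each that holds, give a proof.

Equivalent; both directions hold.

Forward direction. Suppose N ≡ 1 (mod 35); write N = 35j + 1. Since 7 ∣ 35, reducing mod 7 gives N ≡ 1 (mod 7); since 5 ∣ 35, reducing mod 5 gives N ≡ 1 (mod 5).

Converse. If N ≡ 1 (mod 7) and N ≡ 1 (mod 5), then by the Chinese remainder theorem N ≡ 1 (mod 35). This is exactly N ≡ 1 (mod 35).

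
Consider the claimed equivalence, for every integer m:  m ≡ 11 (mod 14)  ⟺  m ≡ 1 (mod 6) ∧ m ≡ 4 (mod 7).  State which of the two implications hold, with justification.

The forward direction fails; the converse holds.

(→) This fails: m = 11 gives 11 ≡ 11 (mod 14) but 11 ≡ 5 (mod 6), so the conjunction on the right does not hold.

(←) Conversely, if m ≡ 1 (mod 6) and m ≡ 4 (mod 7), then by the Chinese remainder theorem m ≡ 25 (mod 42). Since 25 ≡ 11 (mod 14) and 14 ∣ 42, we get m ≡ 11 (mod 14).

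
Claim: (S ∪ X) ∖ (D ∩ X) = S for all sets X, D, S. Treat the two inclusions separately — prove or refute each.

Forward inclusion. This inclusion fails. Take X = {1}, D = ∅, S = ∅; then 1 ∈ (S ∪ X) ∖ (D ∩ X) but 1 ∉ S.

Reverse inclusion. This inclusion fails. Take X = {1}, D = {1}, S = {1}; then 1 ∈ S but 1 ∉ (S ∪ X) ∖ (D ∩ X).

Neither inclusion holds.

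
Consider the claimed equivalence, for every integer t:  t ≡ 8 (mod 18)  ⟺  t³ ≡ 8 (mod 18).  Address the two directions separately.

(→) Suppose t ≡ 8 (mod 18). Write t = 18j + 8. Then (18j + 8)³ = 5832j³ + 7776j² + 3456j + 512 = 18(324j³ + 432j² + 192j + 28) + 8, so t³ ≡ 8 (mod 18).

(←) This fails: take t = 2. Then 2³ = 8 ≡ 8 (mod 18), yet 2 ≡ 2 (mod 18), not 8.

(⇒) holds; (⇐) fails.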